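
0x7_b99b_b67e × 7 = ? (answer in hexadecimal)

0x361341fd72

Multiply each base-16 digit by 7, carrying:
  e×7 = 98 → write 2 carry 6
  7×7+6 = 55 → write 7 carry 3
  6×7+3 = 45 → write d carry 2
  b×7+2 = 79 → write f carry 4
  b×7+4 = 81 → write 1 carry 5
  9×7+5 = 68 → write 4 carry 4
  9×7+4 = 67 → write 3 carry 4
  b×7+4 = 81 → write 1 carry 5
  7×7+5 = 54 → write 6 carry 3
  remaining carry: 3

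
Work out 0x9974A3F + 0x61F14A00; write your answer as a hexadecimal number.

Add column by column in base 16, right to left:
  F+0 = F
  3+0 = 3
  A+A = 4 carry 1
  4+4+1 = 9
  7+1 = 8
  9+F = 8 carry 1
  9+1+1 = B
  0+6 = 6

0x6B88943F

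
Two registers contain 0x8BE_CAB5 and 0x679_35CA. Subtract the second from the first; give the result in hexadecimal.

0x24594EB

Subtract column by column in base 16:
  5-A → B (borrow)
  B-C-1 → E (borrow)
  A-5-1 → 4
  C-3 → 9
  E-9 → 5
  B-7 → 4
  8-6 → 2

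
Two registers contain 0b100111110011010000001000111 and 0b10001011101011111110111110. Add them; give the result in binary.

Add column by column in base 2, right to left:
  1+0 = 1
  1+1 = 0 carry 1
  1+1+1 = 1 carry 1
  0+1+1 = 0 carry 1
  0+1+1 = 0 carry 1
  0+1+1 = 0 carry 1
  1+0+1 = 0 carry 1
  0+1+1 = 0 carry 1
  0+1+1 = 0 carry 1
  0+1+1 = 0 carry 1
  0+1+1 = 0 carry 1
  0+1+1 = 0 carry 1
  0+1+1 = 0 carry 1
  1+1+1 = 1 carry 1
  0+0+1 = 1
  1+1 = 0 carry 1
  1+0+1 = 0 carry 1
  0+1+1 = 0 carry 1
  0+1+1 = 0 carry 1
  1+1+1 = 1 carry 1
  1+0+1 = 0 carry 1
  1+1+1 = 1 carry 1
  1+0+1 = 0 carry 1
  1+0+1 = 0 carry 1
  0+0+1 = 1
  0+1 = 1
  1+0 = 1

0b111001010000110000000000101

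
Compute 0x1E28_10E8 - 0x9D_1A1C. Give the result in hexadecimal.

0x1D8AF6CC

Subtract column by column in base 16:
  8-C → C (borrow)
  E-1-1 → C
  0-A → 6 (borrow)
  1-1-1 → F (borrow)
  8-D-1 → A (borrow)
  2-9-1 → 8 (borrow)
  E-0-1 → D
  1-0 → 1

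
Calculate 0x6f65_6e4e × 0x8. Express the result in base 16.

Multiply each base-16 digit by 8, carrying:
  e×8 = 112 → write 0 carry 7
  4×8+7 = 39 → write 7 carry 2
  e×8+2 = 114 → write 2 carry 7
  6×8+7 = 55 → write 7 carry 3
  5×8+3 = 43 → write b carry 2
  6×8+2 = 50 → write 2 carry 3
  f×8+3 = 123 → write b carry 7
  6×8+7 = 55 → write 7 carry 3
  remaining carry: 3

0x37b2b7270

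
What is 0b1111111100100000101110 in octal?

0o17744056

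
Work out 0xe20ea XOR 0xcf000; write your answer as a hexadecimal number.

0x2d0ea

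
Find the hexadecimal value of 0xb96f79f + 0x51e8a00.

Add column by column in base 16, right to left:
  f+0 = f
  9+0 = 9
  7+a = 1 carry 1
  f+8+1 = 8 carry 1
  6+e+1 = 5 carry 1
  9+1+1 = b
  b+5 = 0 carry 1
  final carry 1

0x10b5819f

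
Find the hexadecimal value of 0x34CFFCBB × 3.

Multiply each base-16 digit by 3, carrying:
  B×3 = 33 → write 1 carry 2
  B×3+2 = 35 → write 3 carry 2
  C×3+2 = 38 → write 6 carry 2
  F×3+2 = 47 → write F carry 2
  F×3+2 = 47 → write F carry 2
  C×3+2 = 38 → write 6 carry 2
  4×3+2 = 14 → write E
  3×3 = 9 → write 9

0x9E6FF631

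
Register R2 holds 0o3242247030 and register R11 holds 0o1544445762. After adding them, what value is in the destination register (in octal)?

0o5006715012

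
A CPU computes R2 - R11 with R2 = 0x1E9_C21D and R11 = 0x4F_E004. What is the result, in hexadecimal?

0x199E219

Subtract column by column in base 16:
  D-4 → 9
  1-0 → 1
  2-0 → 2
  C-E → E (borrow)
  9-F-1 → 9 (borrow)
  E-4-1 → 9
  1-0 → 1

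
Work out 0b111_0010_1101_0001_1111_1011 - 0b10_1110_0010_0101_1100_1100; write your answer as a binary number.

Subtract column by column in base 2:
  1-0 → 1
  1-0 → 1
  0-1 → 1 (borrow)
  1-1-1 → 1 (borrow)
  1-0-1 → 0
  1-0 → 1
  1-1 → 0
  1-1 → 0
  1-1 → 0
  0-0 → 0
  0-1 → 1 (borrow)
  0-0-1 → 1 (borrow)
  1-0-1 → 0
  0-1 → 1 (borrow)
  1-0-1 → 0
  1-0 → 1
  0-0 → 0
  1-1 → 0
  0-1 → 1 (borrow)
  0-1-1 → 0 (borrow)
  1-0-1 → 0
  1-1 → 0
  1-0 → 1

0b10001001010110000101111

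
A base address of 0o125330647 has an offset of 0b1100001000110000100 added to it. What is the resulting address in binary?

0b1010110111100001100101011

0o125330647 = 0b1010101011011000110100111 in binary.
Add column by column in base 2, right to left:
  1+0 = 1
  1+0 = 1
  1+1 = 0 carry 1
  0+0+1 = 1
  0+0 = 0
  1+0 = 1
  0+0 = 0
  1+1 = 0 carry 1
  1+1+1 = 1 carry 1
  0+0+1 = 1
  0+0 = 0
  0+0 = 0
  1+1 = 0 carry 1
  1+0+1 = 0 carry 1
  0+0+1 = 1
  1+0 = 1
  1+0 = 1
  0+1 = 1
  1+1 = 0 carry 1
  0+0+1 = 1
  1+0 = 1
  0+0 = 0
  1+0 = 1
  0+0 = 0
  1+0 = 1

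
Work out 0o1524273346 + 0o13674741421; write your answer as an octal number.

Add column by column in base 8, right to left:
  6+1 = 7
  4+2 = 6
  3+4 = 7
  3+1 = 4
  7+4 = 3 carry 1
  2+7+1 = 2 carry 1
  4+4+1 = 1 carry 1
  2+7+1 = 2 carry 1
  5+6+1 = 4 carry 1
  1+3+1 = 5
  0+1 = 1

0o15421234767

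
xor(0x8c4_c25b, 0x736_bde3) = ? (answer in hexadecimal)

0xff27fb8

XOR each hex digit independently (no carries):
  8^7=f, c^3=f, 4^6=2, c^b=7, 2^d=f, 5^e=b, b^3=8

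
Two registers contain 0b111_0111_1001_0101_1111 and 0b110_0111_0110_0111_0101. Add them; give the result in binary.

Add column by column in base 2, right to left:
  1+1 = 0 carry 1
  1+0+1 = 0 carry 1
  1+1+1 = 1 carry 1
  1+0+1 = 0 carry 1
  1+1+1 = 1 carry 1
  0+1+1 = 0 carry 1
  1+1+1 = 1 carry 1
  0+0+1 = 1
  1+0 = 1
  0+1 = 1
  0+1 = 1
  1+0 = 1
  1+1 = 0 carry 1
  1+1+1 = 1 carry 1
  1+1+1 = 1 carry 1
  0+0+1 = 1
  1+0 = 1
  1+1 = 0 carry 1
  1+1+1 = 1 carry 1
  final carry 1

0b11011110111111010100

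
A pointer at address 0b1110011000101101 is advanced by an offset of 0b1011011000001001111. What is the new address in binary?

0b1101001011001111100

Add column by column in base 2, right to left:
  1+1 = 0 carry 1
  0+1+1 = 0 carry 1
  1+1+1 = 1 carry 1
  1+1+1 = 1 carry 1
  0+0+1 = 1
  1+0 = 1
  0+1 = 1
  0+0 = 0
  0+0 = 0
  1+0 = 1
  1+0 = 1
  0+0 = 0
  0+1 = 1
  1+1 = 0 carry 1
  1+0+1 = 0 carry 1
  1+1+1 = 1 carry 1
  0+1+1 = 0 carry 1
  0+0+1 = 1
  0+1 = 1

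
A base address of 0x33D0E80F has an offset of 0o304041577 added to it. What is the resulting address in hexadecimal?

0x36E12B8E

0o304041577 = 0x310437F in hexadecimal.
Add column by column in base 16, right to left:
  F+F = E carry 1
  0+7+1 = 8
  8+3 = B
  E+4 = 2 carry 1
  0+0+1 = 1
  D+1 = E
  3+3 = 6
  3+0 = 3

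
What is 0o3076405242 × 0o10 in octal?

0o30764052420

Multiply each base-8 digit by 8, carrying:
  2×8 = 16 → write 0 carry 2
  4×8+2 = 34 → write 2 carry 4
  2×8+4 = 20 → write 4 carry 2
  5×8+2 = 42 → write 2 carry 5
  0×8+5 = 5 → write 5
  4×8 = 32 → write 0 carry 4
  6×8+4 = 52 → write 4 carry 6
  7×8+6 = 62 → write 6 carry 7
  0×8+7 = 7 → write 7
  3×8 = 24 → write 0 carry 3
  remaining carry: 3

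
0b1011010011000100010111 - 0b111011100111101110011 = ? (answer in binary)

Subtract column by column in base 2:
  1-1 → 0
  1-1 → 0
  1-0 → 1
  0-0 → 0
  1-1 → 0
  0-1 → 1 (borrow)
  0-1-1 → 0 (borrow)
  0-0-1 → 1 (borrow)
  1-1-1 → 1 (borrow)
  0-1-1 → 0 (borrow)
  0-1-1 → 0 (borrow)
  0-1-1 → 0 (borrow)
  1-0-1 → 0
  1-0 → 1
  0-1 → 1 (borrow)
  0-1-1 → 0 (borrow)
  1-1-1 → 1 (borrow)
  0-0-1 → 1 (borrow)
  1-1-1 → 1 (borrow)
  1-1-1 → 1 (borrow)
  0-1-1 → 0 (borrow)
  1-0-1 → 0

0b11110110000110100100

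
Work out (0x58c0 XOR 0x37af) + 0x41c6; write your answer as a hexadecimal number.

0xb135

First 0x58c0 XOR 0x37af = 0x6f6f.
Add column by column in base 16, right to left:
  f+6 = 5 carry 1
  6+c+1 = 3 carry 1
  f+1+1 = 1 carry 1
  6+4+1 = b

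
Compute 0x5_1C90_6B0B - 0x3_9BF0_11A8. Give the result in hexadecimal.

Subtract column by column in base 16:
  B-8 → 3
  0-A → 6 (borrow)
  B-1-1 → 9
  6-1 → 5
  0-0 → 0
  9-F → A (borrow)
  C-B-1 → 0
  1-9 → 8 (borrow)
  5-3-1 → 1

0x180A05963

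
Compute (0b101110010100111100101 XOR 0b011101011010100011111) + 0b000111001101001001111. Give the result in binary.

0b111010011011101001001

First 0b101110010100111100101 XOR 0b011101011010100011111 = 0b110011001110011111010.
Add column by column in base 2, right to left:
  0+1 = 1
  1+1 = 0 carry 1
  0+1+1 = 0 carry 1
  1+1+1 = 1 carry 1
  1+0+1 = 0 carry 1
  1+0+1 = 0 carry 1
  1+1+1 = 1 carry 1
  1+0+1 = 0 carry 1
  0+0+1 = 1
  0+1 = 1
  1+0 = 1
  1+1 = 0 carry 1
  1+1+1 = 1 carry 1
  0+0+1 = 1
  0+0 = 0
  1+1 = 0 carry 1
  1+1+1 = 1 carry 1
  0+1+1 = 0 carry 1
  0+0+1 = 1
  1+0 = 1
  1+0 = 1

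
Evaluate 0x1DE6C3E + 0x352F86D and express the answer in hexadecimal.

0x53164AB

Add column by column in base 16, right to left:
  E+D = B carry 1
  3+6+1 = A
  C+8 = 4 carry 1
  6+F+1 = 6 carry 1
  E+2+1 = 1 carry 1
  D+5+1 = 3 carry 1
  1+3+1 = 5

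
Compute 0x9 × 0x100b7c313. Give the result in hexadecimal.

0x90675dbab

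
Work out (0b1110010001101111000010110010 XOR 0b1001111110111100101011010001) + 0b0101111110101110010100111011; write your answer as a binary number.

First 0b1110010001101111000010110010 XOR 0b1001111110111100101011010001 = 0b0111101111010011101001100011.
Add column by column in base 2, right to left:
  1+1 = 0 carry 1
  1+1+1 = 1 carry 1
  0+0+1 = 1
  0+1 = 1
  0+1 = 1
  1+1 = 0 carry 1
  1+0+1 = 0 carry 1
  0+0+1 = 1
  0+1 = 1
  1+0 = 1
  0+1 = 1
  1+0 = 1
  1+0 = 1
  1+1 = 0 carry 1
  0+1+1 = 0 carry 1
  0+1+1 = 0 carry 1
  1+0+1 = 0 carry 1
  0+1+1 = 0 carry 1
  1+0+1 = 0 carry 1
  1+1+1 = 1 carry 1
  1+1+1 = 1 carry 1
  1+1+1 = 1 carry 1
  0+1+1 = 0 carry 1
  1+1+1 = 1 carry 1
  1+1+1 = 1 carry 1
  1+0+1 = 0 carry 1
  1+1+1 = 1 carry 1
  final carry 1

0b1101101110000001111110011110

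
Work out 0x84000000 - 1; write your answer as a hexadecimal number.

The trailing 6 digits are 0, so subtracting 1 borrows through: they become F and the next digit up decrements.

0x83ffffff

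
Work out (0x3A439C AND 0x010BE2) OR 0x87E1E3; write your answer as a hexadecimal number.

0x3A439C AND 0x010BE2 = 0x000380.
Then OR with 0x87E1E3.

0x87E3E3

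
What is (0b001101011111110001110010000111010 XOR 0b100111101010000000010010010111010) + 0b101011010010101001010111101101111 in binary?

0b1010110001000011010110111111101111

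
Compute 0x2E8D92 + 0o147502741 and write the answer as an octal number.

0o163211563

0x2E8D92 = 0o13506622 in octal.
Add column by column in base 8, right to left:
  2+1 = 3
  2+4 = 6
  6+7 = 5 carry 1
  6+2+1 = 1 carry 1
  0+0+1 = 1
  5+5 = 2 carry 1
  3+7+1 = 3 carry 1
  1+4+1 = 6
  0+1 = 1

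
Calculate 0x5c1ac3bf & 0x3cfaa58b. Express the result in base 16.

AND each hex digit independently (no carries):
  5&3=1, c&c=c, 1&f=1, a&a=a, c&a=8, 3&5=1, b&8=8, f&b=b

0x1c1a818b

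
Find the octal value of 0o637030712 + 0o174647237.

0o1033700151

Add column by column in base 8, right to left:
  2+7 = 1 carry 1
  1+3+1 = 5
  7+2 = 1 carry 1
  0+7+1 = 0 carry 1
  3+4+1 = 0 carry 1
  0+6+1 = 7
  7+4 = 3 carry 1
  3+7+1 = 3 carry 1
  6+1+1 = 0 carry 1
  final carry 1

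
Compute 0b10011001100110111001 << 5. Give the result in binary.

Left shift by 5: append 5 zero bits.

0b1001100110011011100100000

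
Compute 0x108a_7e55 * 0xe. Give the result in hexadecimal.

0xe792e8a6

Multiply each base-16 digit by 14, carrying:
  5×14 = 70 → write 6 carry 4
  5×14+4 = 74 → write a carry 4
  e×14+4 = 200 → write 8 carry 12
  7×14+12 = 110 → write e carry 6
  a×14+6 = 146 → write 2 carry 9
  8×14+9 = 121 → write 9 carry 7
  0×14+7 = 7 → write 7
  1×14 = 14 → write e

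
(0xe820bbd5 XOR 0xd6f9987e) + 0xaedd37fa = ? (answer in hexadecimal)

First 0xe820bbd5 XOR 0xd6f9987e = 0x3ed923ab.
Add column by column in base 16, right to left:
  b+a = 5 carry 1
  a+f+1 = a carry 1
  3+7+1 = b
  2+3 = 5
  9+d = 6 carry 1
  d+d+1 = b carry 1
  e+e+1 = d carry 1
  3+a+1 = e

0xedb65ba5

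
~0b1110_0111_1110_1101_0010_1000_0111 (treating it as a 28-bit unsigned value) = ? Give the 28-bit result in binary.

0b0001100000010010110101111000

Invert each bit: 1110011111101101001010000111 → 0001100000010010110101111000.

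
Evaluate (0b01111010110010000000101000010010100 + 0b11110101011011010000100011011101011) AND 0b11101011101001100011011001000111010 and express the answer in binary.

0b1100000001001000001001001000111010

Add column by column in base 2, right to left:
  0+1 = 1
  0+1 = 1
  1+0 = 1
  0+1 = 1
  1+0 = 1
  0+1 = 1
  0+1 = 1
  1+1 = 0 carry 1
  0+0+1 = 1
  0+1 = 1
  0+1 = 1
  0+0 = 0
  1+0 = 1
  0+0 = 0
  1+1 = 0 carry 1
  0+0+1 = 1
  0+0 = 0
  0+0 = 0
  0+0 = 0
  0+1 = 1
  0+0 = 0
  0+1 = 1
  1+1 = 0 carry 1
  0+0+1 = 1
  0+1 = 1
  1+1 = 0 carry 1
  1+0+1 = 0 carry 1
  0+1+1 = 0 carry 1
  1+0+1 = 0 carry 1
  0+1+1 = 0 carry 1
  1+0+1 = 0 carry 1
  1+1+1 = 1 carry 1
  1+1+1 = 1 carry 1
  1+1+1 = 1 carry 1
  0+1+1 = 0 carry 1
  final carry 1
Sum = 0b101110000001101010001001011101111111; now AND with 0b11101011101001100011011001000111010:
  101110000001101010001001011101111111
& 011101011101001100011011001000111010
= 001100000001001000001001001000111010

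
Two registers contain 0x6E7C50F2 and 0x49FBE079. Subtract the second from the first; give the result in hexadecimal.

Subtract column by column in base 16:
  2-9 → 9 (borrow)
  F-7-1 → 7
  0-0 → 0
  5-E → 7 (borrow)
  C-B-1 → 0
  7-F → 8 (borrow)
  E-9-1 → 4
  6-4 → 2

0x24807079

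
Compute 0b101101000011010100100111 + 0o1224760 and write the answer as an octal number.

0b101101000011010100100111 = 0o55032447 in octal.
Add column by column in base 8, right to left:
  7+0 = 7
  4+6 = 2 carry 1
  4+7+1 = 4 carry 1
  2+4+1 = 7
  3+2 = 5
  0+2 = 2
  5+1 = 6
  5+0 = 5

0o56257427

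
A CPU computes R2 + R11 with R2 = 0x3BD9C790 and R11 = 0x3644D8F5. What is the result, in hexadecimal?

Add column by column in base 16, right to left:
  0+5 = 5
  9+F = 8 carry 1
  7+8+1 = 0 carry 1
  C+D+1 = A carry 1
  9+4+1 = E
  D+4 = 1 carry 1
  B+6+1 = 2 carry 1
  3+3+1 = 7

0x721EA085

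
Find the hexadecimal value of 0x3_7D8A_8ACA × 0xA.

0x22E7696BE4

Multiply each base-16 digit by 10, carrying:
  A×10 = 100 → write 4 carry 6
  C×10+6 = 126 → write E carry 7
  A×10+7 = 107 → write B carry 6
  8×10+6 = 86 → write 6 carry 5
  A×10+5 = 105 → write 9 carry 6
  8×10+6 = 86 → write 6 carry 5
  D×10+5 = 135 → write 7 carry 8
  7×10+8 = 78 → write E carry 4
  3×10+4 = 34 → write 2 carry 2
  remaining carry: 2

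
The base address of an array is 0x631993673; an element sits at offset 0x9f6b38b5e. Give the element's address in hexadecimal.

0x10284cc1d1

Add column by column in base 16, right to left:
  3+e = 1 carry 1
  7+5+1 = d
  6+b = 1 carry 1
  3+8+1 = c
  9+3 = c
  9+b = 4 carry 1
  1+6+1 = 8
  3+f = 2 carry 1
  6+9+1 = 0 carry 1
  final carry 1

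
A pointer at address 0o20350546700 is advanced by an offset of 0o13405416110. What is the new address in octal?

0o33756165010

Add column by column in base 8, right to left:
  0+0 = 0
  0+1 = 1
  7+1 = 0 carry 1
  6+6+1 = 5 carry 1
  4+1+1 = 6
  5+4 = 1 carry 1
  0+5+1 = 6
  5+0 = 5
  3+4 = 7
  0+3 = 3
  2+1 = 3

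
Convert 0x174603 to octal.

0o5643003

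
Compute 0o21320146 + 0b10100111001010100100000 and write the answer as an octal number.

0o46232606

0b10100111001010100100000 = 0o24712440 in octal.
Add column by column in base 8, right to left:
  6+0 = 6
  4+4 = 0 carry 1
  1+4+1 = 6
  0+2 = 2
  2+1 = 3
  3+7 = 2 carry 1
  1+4+1 = 6
  2+2 = 4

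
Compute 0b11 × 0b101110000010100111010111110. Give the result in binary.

Multiply each base-2 digit by 3, carrying:
  0×3 = 0 → write 0
  1×3 = 3 → write 1 carry 1
  1×3+1 = 4 → write 0 carry 2
  1×3+2 = 5 → write 1 carry 2
  1×3+2 = 5 → write 1 carry 2
  1×3+2 = 5 → write 1 carry 2
  0×3+2 = 2 → write 0 carry 1
  1×3+1 = 4 → write 0 carry 2
  0×3+2 = 2 → write 0 carry 1
  1×3+1 = 4 → write 0 carry 2
  1×3+2 = 5 → write 1 carry 2
  1×3+2 = 5 → write 1 carry 2
  0×3+2 = 2 → write 0 carry 1
  0×3+1 = 1 → write 1
  1×3 = 3 → write 1 carry 1
  0×3+1 = 1 → write 1
  1×3 = 3 → write 1 carry 1
  0×3+1 = 1 → write 1
  0×3 = 0 → write 0
  0×3 = 0 → write 0
  0×3 = 0 → write 0
  0×3 = 0 → write 0
  1×3 = 3 → write 1 carry 1
  1×3+1 = 4 → write 0 carry 2
  1×3+2 = 5 → write 1 carry 2
  0×3+2 = 2 → write 0 carry 1
  1×3+1 = 4 → write 0 carry 2
  remaining carry: 10

0b10001010000111110110000111010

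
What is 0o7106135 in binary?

0b111001000110001011101

Each octal digit is 3 bits: 7=111 1=001 0=000 6=110 1=001 3=011 5=101.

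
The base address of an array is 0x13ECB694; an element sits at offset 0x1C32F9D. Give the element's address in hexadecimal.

0x15AFE631

Add column by column in base 16, right to left:
  4+D = 1 carry 1
  9+9+1 = 3 carry 1
  6+F+1 = 6 carry 1
  B+2+1 = E
  C+3 = F
  E+C = A carry 1
  3+1+1 = 5
  1+0 = 1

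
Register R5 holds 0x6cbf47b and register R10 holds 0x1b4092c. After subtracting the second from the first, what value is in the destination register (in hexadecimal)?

0x517eb4f

Subtract column by column in base 16:
  b-c → f (borrow)
  7-2-1 → 4
  4-9 → b (borrow)
  f-0-1 → e
  b-4 → 7
  c-b → 1
  6-1 → 5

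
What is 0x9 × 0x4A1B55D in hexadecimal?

Multiply each base-16 digit by 9, carrying:
  D×9 = 117 → write 5 carry 7
  5×9+7 = 52 → write 4 carry 3
  5×9+3 = 48 → write 0 carry 3
  B×9+3 = 102 → write 6 carry 6
  1×9+6 = 15 → write F
  A×9 = 90 → write A carry 5
  4×9+5 = 41 → write 9 carry 2
  remaining carry: 2

0x29AF6045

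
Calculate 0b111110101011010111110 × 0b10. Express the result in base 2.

0b1111101010110101111100

Multiply each base-2 digit by 2, carrying:
  0×2 = 0 → write 0
  1×2 = 2 → write 0 carry 1
  1×2+1 = 3 → write 1 carry 1
  1×2+1 = 3 → write 1 carry 1
  1×2+1 = 3 → write 1 carry 1
  1×2+1 = 3 → write 1 carry 1
  0×2+1 = 1 → write 1
  1×2 = 2 → write 0 carry 1
  0×2+1 = 1 → write 1
  1×2 = 2 → write 0 carry 1
  1×2+1 = 3 → write 1 carry 1
  0×2+1 = 1 → write 1
  1×2 = 2 → write 0 carry 1
  0×2+1 = 1 → write 1
  1×2 = 2 → write 0 carry 1
  0×2+1 = 1 → write 1
  1×2 = 2 → write 0 carry 1
  1×2+1 = 3 → write 1 carry 1
  1×2+1 = 3 → write 1 carry 1
  1×2+1 = 3 → write 1 carry 1
  1×2+1 = 3 → write 1 carry 1
  remaining carry: 1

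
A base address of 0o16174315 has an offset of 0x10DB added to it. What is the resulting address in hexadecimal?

0x3909A8

0o16174315 = 0x38F8CD in hexadecimal.
Add column by column in base 16, right to left:
  D+B = 8 carry 1
  C+D+1 = A carry 1
  8+0+1 = 9
  F+1 = 0 carry 1
  8+0+1 = 9
  3+0 = 3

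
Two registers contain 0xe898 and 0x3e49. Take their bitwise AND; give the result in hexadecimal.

0x2808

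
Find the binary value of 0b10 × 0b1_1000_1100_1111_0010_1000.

0b1100011001111001010000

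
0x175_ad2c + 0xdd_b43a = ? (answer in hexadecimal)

0x2536166

Add column by column in base 16, right to left:
  c+a = 6 carry 1
  2+3+1 = 6
  d+4 = 1 carry 1
  a+b+1 = 6 carry 1
  5+d+1 = 3 carry 1
  7+d+1 = 5 carry 1
  1+0+1 = 2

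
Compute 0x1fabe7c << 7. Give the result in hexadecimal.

0xfd5f3e00

7 bits is not a whole number of base-16 digits; in binary: 1111110101011111001111100 << 7 = 11111101010111110011111000000000.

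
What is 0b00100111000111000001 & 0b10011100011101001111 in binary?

0b00000100000101000001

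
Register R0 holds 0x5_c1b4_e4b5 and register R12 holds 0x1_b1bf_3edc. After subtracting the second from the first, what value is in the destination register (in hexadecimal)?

0x40ff5a5d9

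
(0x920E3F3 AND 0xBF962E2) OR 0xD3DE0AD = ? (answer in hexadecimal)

0xD3DE2EF

0x920E3F3 AND 0xBF962E2 = 0x92062E2.
Then OR with 0xD3DE0AD.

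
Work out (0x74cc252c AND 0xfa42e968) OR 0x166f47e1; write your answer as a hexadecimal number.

0x74cc252c AND 0xfa42e968 = 0x70402128.
Then OR with 0x166f47e1.

0x766f67e9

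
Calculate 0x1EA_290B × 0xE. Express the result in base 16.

Multiply each base-16 digit by 14, carrying:
  B×14 = 154 → write A carry 9
  0×14+9 = 9 → write 9
  9×14 = 126 → write E carry 7
  2×14+7 = 35 → write 3 carry 2
  A×14+2 = 142 → write E carry 8
  E×14+8 = 204 → write C carry 12
  1×14+12 = 26 → write A carry 1
  remaining carry: 1

0x1ACE3E9A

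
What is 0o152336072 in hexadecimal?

Each octal digit is 3 bits: 1=001 5=101 2=010 3=011 3=011 6=110 0=000 7=111 2=010.
Group the bits into nibbles: 0001 1010 1001 1011 1100 0011 1010 → 1A9BC3A.

0x1A9BC3A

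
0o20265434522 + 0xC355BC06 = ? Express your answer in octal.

0o50612772530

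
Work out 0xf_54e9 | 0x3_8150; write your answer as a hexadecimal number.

0xfd5f9

OR each hex digit independently (no carries):
  f|3=f, 5|8=d, 4|1=5, e|5=f, 9|0=9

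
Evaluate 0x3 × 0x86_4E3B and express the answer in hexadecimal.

0x192EAB1

Multiply each base-16 digit by 3, carrying:
  B×3 = 33 → write 1 carry 2
  3×3+2 = 11 → write B
  E×3 = 42 → write A carry 2
  4×3+2 = 14 → write E
  6×3 = 18 → write 2 carry 1
  8×3+1 = 25 → write 9 carry 1
  remaining carry: 1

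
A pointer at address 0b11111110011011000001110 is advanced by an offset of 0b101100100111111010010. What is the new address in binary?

0b100101011000010111100000

Add column by column in base 2, right to left:
  0+0 = 0
  1+1 = 0 carry 1
  1+0+1 = 0 carry 1
  1+0+1 = 0 carry 1
  0+1+1 = 0 carry 1
  0+0+1 = 1
  0+1 = 1
  0+1 = 1
  0+1 = 1
  1+1 = 0 carry 1
  1+1+1 = 1 carry 1
  0+1+1 = 0 carry 1
  1+0+1 = 0 carry 1
  1+0+1 = 0 carry 1
  0+1+1 = 0 carry 1
  0+0+1 = 1
  1+0 = 1
  1+1 = 0 carry 1
  1+1+1 = 1 carry 1
  1+0+1 = 0 carry 1
  1+1+1 = 1 carry 1
  1+0+1 = 0 carry 1
  1+0+1 = 0 carry 1
  final carry 1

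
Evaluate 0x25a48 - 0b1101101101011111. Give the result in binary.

0x25a48 = 0b100101101001001000 in binary.
Subtract column by column in base 2:
  0-1 → 1 (borrow)
  0-1-1 → 0 (borrow)
  0-1-1 → 0 (borrow)
  1-1-1 → 1 (borrow)
  0-1-1 → 0 (borrow)
  0-0-1 → 1 (borrow)
  1-1-1 → 1 (borrow)
  0-0-1 → 1 (borrow)
  0-1-1 → 0 (borrow)
  1-1-1 → 1 (borrow)
  0-0-1 → 1 (borrow)
  1-1-1 → 1 (borrow)
  1-1-1 → 1 (borrow)
  0-0-1 → 1 (borrow)
  1-1-1 → 1 (borrow)
  0-1-1 → 0 (borrow)
  0-0-1 → 1 (borrow)
  1-0-1 → 0

0b10111111011101001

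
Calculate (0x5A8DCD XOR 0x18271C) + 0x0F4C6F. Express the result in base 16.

First 0x5A8DCD XOR 0x18271C = 0x42AAD1.
Add column by column in base 16, right to left:
  1+F = 0 carry 1
  D+6+1 = 4 carry 1
  A+C+1 = 7 carry 1
  A+4+1 = F
  2+F = 1 carry 1
  4+0+1 = 5

0x51F740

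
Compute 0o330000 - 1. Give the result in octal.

0o327777

The trailing 4 digits are 0, so subtracting 1 borrows through: they become 7 and the next digit up decrements.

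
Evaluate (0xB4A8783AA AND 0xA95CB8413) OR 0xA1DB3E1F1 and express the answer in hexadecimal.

0xB4A8783AA AND 0xA95CB8413 = 0xA00838002.
Then OR with 0xA1DB3E1F1.

0xA1DB3E1F3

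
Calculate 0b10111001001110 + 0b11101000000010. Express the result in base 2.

0b110100001010000

Add column by column in base 2, right to left:
  0+0 = 0
  1+1 = 0 carry 1
  1+0+1 = 0 carry 1
  1+0+1 = 0 carry 1
  0+0+1 = 1
  0+0 = 0
  1+0 = 1
  0+0 = 0
  0+0 = 0
  1+1 = 0 carry 1
  1+0+1 = 0 carry 1
  1+1+1 = 1 carry 1
  0+1+1 = 0 carry 1
  1+1+1 = 1 carry 1
  final carry 1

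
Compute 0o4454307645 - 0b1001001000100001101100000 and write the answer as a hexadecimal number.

0o4454307645 = 0x24B18FA5 in hexadecimal.
0b1001001000100001101100000 = 0x1244360 in hexadecimal.
Subtract column by column in base 16:
  5-0 → 5
  A-6 → 4
  F-3 → C
  8-4 → 4
  1-4 → D (borrow)
  B-2-1 → 8
  4-1 → 3
  2-0 → 2

0x238D4C45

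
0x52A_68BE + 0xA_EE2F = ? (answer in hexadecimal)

Add column by column in base 16, right to left:
  E+F = D carry 1
  B+2+1 = E
  8+E = 6 carry 1
  6+E+1 = 5 carry 1
  A+A+1 = 5 carry 1
  2+0+1 = 3
  5+0 = 5

0x53556ED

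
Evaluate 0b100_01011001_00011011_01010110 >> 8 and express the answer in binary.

0b1000101100100011011

Right shift by 8: drop the 8 least-significant bits.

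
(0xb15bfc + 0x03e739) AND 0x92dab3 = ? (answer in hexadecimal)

Add column by column in base 16, right to left:
  c+9 = 5 carry 1
  f+3+1 = 3 carry 1
  b+7+1 = 3 carry 1
  5+e+1 = 4 carry 1
  1+3+1 = 5
  b+0 = b
Sum = 0xb54335; now AND with 0x92dab3:
  b&9=9, 5&2=0, 4&d=4, 3&a=2, 3&b=3, 5&3=1

0x904231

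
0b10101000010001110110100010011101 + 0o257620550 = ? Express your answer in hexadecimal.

0b10101000010001110110100010011101 = 0xA847689D in hexadecimal.
0o257620550 = 0x2BF2168 in hexadecimal.
Add column by column in base 16, right to left:
  D+8 = 5 carry 1
  9+6+1 = 0 carry 1
  8+1+1 = A
  6+2 = 8
  7+F = 6 carry 1
  4+B+1 = 0 carry 1
  8+2+1 = B
  A+0 = A

0xAB068A05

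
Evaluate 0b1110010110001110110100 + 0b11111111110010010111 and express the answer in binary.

0b10010010110000001001011

Add column by column in base 2, right to left:
  0+1 = 1
  0+1 = 1
  1+1 = 0 carry 1
  0+0+1 = 1
  1+1 = 0 carry 1
  1+0+1 = 0 carry 1
  0+0+1 = 1
  1+1 = 0 carry 1
  1+0+1 = 0 carry 1
  1+0+1 = 0 carry 1
  0+1+1 = 0 carry 1
  0+1+1 = 0 carry 1
  0+1+1 = 0 carry 1
  1+1+1 = 1 carry 1
  1+1+1 = 1 carry 1
  0+1+1 = 0 carry 1
  1+1+1 = 1 carry 1
  0+1+1 = 0 carry 1
  0+1+1 = 0 carry 1
  1+1+1 = 1 carry 1
  1+0+1 = 0 carry 1
  1+0+1 = 0 carry 1
  final carry 1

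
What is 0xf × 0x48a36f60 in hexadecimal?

0x4419386a0

Multiply each base-16 digit by 15, carrying:
  0×15 = 0 → write 0
  6×15 = 90 → write a carry 5
  f×15+5 = 230 → write 6 carry 14
  6×15+14 = 104 → write 8 carry 6
  3×15+6 = 51 → write 3 carry 3
  a×15+3 = 153 → write 9 carry 9
  8×15+9 = 129 → write 1 carry 8
  4×15+8 = 68 → write 4 carry 4
  remaining carry: 4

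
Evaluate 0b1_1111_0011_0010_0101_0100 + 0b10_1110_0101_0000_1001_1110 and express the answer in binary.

0b10011011000001011110010

Add column by column in base 2, right to left:
  0+0 = 0
  0+1 = 1
  1+1 = 0 carry 1
  0+1+1 = 0 carry 1
  1+1+1 = 1 carry 1
  0+0+1 = 1
  1+0 = 1
  0+1 = 1
  0+0 = 0
  1+0 = 1
  0+0 = 0
  0+0 = 0
  1+1 = 0 carry 1
  1+0+1 = 0 carry 1
  0+1+1 = 0 carry 1
  0+0+1 = 1
  1+0 = 1
  1+1 = 0 carry 1
  1+1+1 = 1 carry 1
  1+1+1 = 1 carry 1
  1+0+1 = 0 carry 1
  0+1+1 = 0 carry 1
  final carry 1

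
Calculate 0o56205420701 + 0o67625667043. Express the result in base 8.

Add column by column in base 8, right to left:
  1+3 = 4
  0+4 = 4
  7+0 = 7
  0+7 = 7
  2+6 = 0 carry 1
  4+6+1 = 3 carry 1
  5+5+1 = 3 carry 1
  0+2+1 = 3
  2+6 = 0 carry 1
  6+7+1 = 6 carry 1
  5+6+1 = 4 carry 1
  final carry 1

0o146033307744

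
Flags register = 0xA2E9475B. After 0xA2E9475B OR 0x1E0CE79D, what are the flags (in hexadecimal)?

OR each hex digit independently (no carries):
  A|1=B, 2|E=E, E|0=E, 9|C=D, 4|E=E, 7|7=7, 5|9=D, B|D=F

0xBEEDE7DF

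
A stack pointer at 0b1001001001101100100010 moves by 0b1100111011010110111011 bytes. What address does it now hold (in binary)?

0b10110000101000011011101

Add column by column in base 2, right to left:
  0+1 = 1
  1+1 = 0 carry 1
  0+0+1 = 1
  0+1 = 1
  0+1 = 1
  1+1 = 0 carry 1
  0+0+1 = 1
  0+1 = 1
  1+1 = 0 carry 1
  1+0+1 = 0 carry 1
  0+1+1 = 0 carry 1
  1+0+1 = 0 carry 1
  1+1+1 = 1 carry 1
  0+1+1 = 0 carry 1
  0+0+1 = 1
  1+1 = 0 carry 1
  0+1+1 = 0 carry 1
  0+1+1 = 0 carry 1
  1+0+1 = 0 carry 1
  0+0+1 = 1
  0+1 = 1
  1+1 = 0 carry 1
  final carry 1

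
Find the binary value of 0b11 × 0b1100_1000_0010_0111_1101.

0b1001011000011101110111

Multiply each base-2 digit by 3, carrying:
  1×3 = 3 → write 1 carry 1
  0×3+1 = 1 → write 1
  1×3 = 3 → write 1 carry 1
  1×3+1 = 4 → write 0 carry 2
  1×3+2 = 5 → write 1 carry 2
  1×3+2 = 5 → write 1 carry 2
  1×3+2 = 5 → write 1 carry 2
  0×3+2 = 2 → write 0 carry 1
  0×3+1 = 1 → write 1
  1×3 = 3 → write 1 carry 1
  0×3+1 = 1 → write 1
  0×3 = 0 → write 0
  0×3 = 0 → write 0
  0×3 = 0 → write 0
  0×3 = 0 → write 0
  1×3 = 3 → write 1 carry 1
  0×3+1 = 1 → write 1
  0×3 = 0 → write 0
  1×3 = 3 → write 1 carry 1
  1×3+1 = 4 → write 0 carry 2
  remaining carry: 10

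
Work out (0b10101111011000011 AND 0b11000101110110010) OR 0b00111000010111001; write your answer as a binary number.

0b10111101010111011

0b10101111011000011 AND 0b11000101110110010 = 0b10000101010000010.
Then OR with 0b00111000010111001.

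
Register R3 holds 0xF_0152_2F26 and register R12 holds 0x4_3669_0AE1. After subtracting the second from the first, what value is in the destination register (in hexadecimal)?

Subtract column by column in base 16:
  6-1 → 5
  2-E → 4 (borrow)
  F-A-1 → 4
  2-0 → 2
  2-9 → 9 (borrow)
  5-6-1 → E (borrow)
  1-6-1 → A (borrow)
  0-3-1 → C (borrow)
  F-4-1 → A

0xACAE92445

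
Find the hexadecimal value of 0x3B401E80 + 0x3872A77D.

0x73B2C5FD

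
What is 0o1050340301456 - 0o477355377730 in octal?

Subtract column by column in base 8:
  6-0 → 6
  5-3 → 2
  4-7 → 5 (borrow)
  1-7-1 → 1 (borrow)
  0-7-1 → 0 (borrow)
  3-3-1 → 7 (borrow)
  0-5-1 → 2 (borrow)
  4-5-1 → 6 (borrow)
  3-3-1 → 7 (borrow)
  0-7-1 → 0 (borrow)
  5-7-1 → 5 (borrow)
  0-4-1 → 3 (borrow)
  1-0-1 → 0

0o350762701526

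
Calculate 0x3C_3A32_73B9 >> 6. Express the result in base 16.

0xF0E8C9CE

6 bits is not a whole number of base-16 digits; in binary: 11110000111010001100100111001110111001 >> 6 = 11110000111010001100100111001110.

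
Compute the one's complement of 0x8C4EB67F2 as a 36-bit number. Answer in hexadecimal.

Each hex digit d becomes F−d:
  8→7, C→3, 4→B, E→1, B→4, 6→9, 7→8, F→0, 2→D

0x73B14980D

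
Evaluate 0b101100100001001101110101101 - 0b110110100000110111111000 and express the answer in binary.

Subtract column by column in base 2:
  1-0 → 1
  0-0 → 0
  1-0 → 1
  1-1 → 0
  0-1 → 1 (borrow)
  1-1-1 → 1 (borrow)
  0-1-1 → 0 (borrow)
  1-1-1 → 1 (borrow)
  1-1-1 → 1 (borrow)
  1-0-1 → 0
  0-1 → 1 (borrow)
  1-1-1 → 1 (borrow)
  1-0-1 → 0
  0-0 → 0
  0-0 → 0
  1-0 → 1
  0-0 → 0
  0-1 → 1 (borrow)
  0-0-1 → 1 (borrow)
  0-1-1 → 0 (borrow)
  1-1-1 → 1 (borrow)
  0-0-1 → 1 (borrow)
  0-1-1 → 0 (borrow)
  1-1-1 → 1 (borrow)
  1-0-1 → 0
  0-0 → 0
  1-0 → 1

0b100101101101000110110110101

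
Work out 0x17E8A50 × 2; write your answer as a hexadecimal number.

Multiply each base-16 digit by 2, carrying:
  0×2 = 0 → write 0
  5×2 = 10 → write A
  A×2 = 20 → write 4 carry 1
  8×2+1 = 17 → write 1 carry 1
  E×2+1 = 29 → write D carry 1
  7×2+1 = 15 → write F
  1×2 = 2 → write 2

0x2FD14A0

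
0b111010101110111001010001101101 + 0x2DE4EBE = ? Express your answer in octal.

0b111010101110111001010001101101 = 0o7256712155 in octal.
0x2DE4EBE = 0o267447276 in octal.
Add column by column in base 8, right to left:
  5+6 = 3 carry 1
  5+7+1 = 5 carry 1
  1+2+1 = 4
  2+7 = 1 carry 1
  1+4+1 = 6
  7+4 = 3 carry 1
  6+7+1 = 6 carry 1
  5+6+1 = 4 carry 1
  2+2+1 = 5
  7+0 = 7

0o7546361453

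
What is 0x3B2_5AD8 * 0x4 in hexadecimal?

0xEC96B60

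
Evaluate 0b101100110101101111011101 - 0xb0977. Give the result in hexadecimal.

0b101100110101101111011101 = 0xb35bdd in hexadecimal.
Subtract column by column in base 16:
  d-7 → 6
  d-7 → 6
  b-9 → 2
  5-0 → 5
  3-b → 8 (borrow)
  b-0-1 → a

0xa85266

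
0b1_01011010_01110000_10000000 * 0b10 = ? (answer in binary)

0b10101101001110000100000000

Multiply each base-2 digit by 2, carrying:
  0×2 = 0 → write 0
  0×2 = 0 → write 0
  0×2 = 0 → write 0
  0×2 = 0 → write 0
  0×2 = 0 → write 0
  0×2 = 0 → write 0
  0×2 = 0 → write 0
  1×2 = 2 → write 0 carry 1
  0×2+1 = 1 → write 1
  0×2 = 0 → write 0
  0×2 = 0 → write 0
  0×2 = 0 → write 0
  1×2 = 2 → write 0 carry 1
  1×2+1 = 3 → write 1 carry 1
  1×2+1 = 3 → write 1 carry 1
  0×2+1 = 1 → write 1
  0×2 = 0 → write 0
  1×2 = 2 → write 0 carry 1
  0×2+1 = 1 → write 1
  1×2 = 2 → write 0 carry 1
  1×2+1 = 3 → write 1 carry 1
  0×2+1 = 1 → write 1
  1×2 = 2 → write 0 carry 1
  0×2+1 = 1 → write 1
  1×2 = 2 → write 0 carry 1
  remaining carry: 1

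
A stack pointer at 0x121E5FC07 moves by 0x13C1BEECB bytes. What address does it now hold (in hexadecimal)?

0x25E01EAD2

Add column by column in base 16, right to left:
  7+B = 2 carry 1
  0+C+1 = D
  C+E = A carry 1
  F+E+1 = E carry 1
  5+B+1 = 1 carry 1
  E+1+1 = 0 carry 1
  1+C+1 = E
  2+3 = 5
  1+1 = 2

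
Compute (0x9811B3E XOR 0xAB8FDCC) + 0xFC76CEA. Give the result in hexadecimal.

First 0x9811B3E XOR 0xAB8FDCC = 0x339E6F2.
Add column by column in base 16, right to left:
  2+A = C
  F+E = D carry 1
  6+C+1 = 3 carry 1
  E+6+1 = 5 carry 1
  9+7+1 = 1 carry 1
  3+C+1 = 0 carry 1
  3+F+1 = 3 carry 1
  final carry 1

0x130153DC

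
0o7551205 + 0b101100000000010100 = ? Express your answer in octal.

0b101100000000010100 = 0o540024 in octal.
Add column by column in base 8, right to left:
  5+4 = 1 carry 1
  0+2+1 = 3
  2+0 = 2
  1+0 = 1
  5+4 = 1 carry 1
  5+5+1 = 3 carry 1
  7+0+1 = 0 carry 1
  final carry 1

0o10311231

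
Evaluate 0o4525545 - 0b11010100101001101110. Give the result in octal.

0o1260367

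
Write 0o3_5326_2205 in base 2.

Each octal digit is 3 bits: 3=011 5=101 3=011 2=010 6=110 2=010 2=010 0=000 5=101.

0b11101011010110010010000101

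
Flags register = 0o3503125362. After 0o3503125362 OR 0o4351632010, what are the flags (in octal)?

0o7753737372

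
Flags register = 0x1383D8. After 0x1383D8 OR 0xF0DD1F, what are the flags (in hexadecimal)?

0xF3DFDF

OR each hex digit independently (no carries):
  1|F=F, 3|0=3, 8|D=D, 3|D=F, D|1=D, 8|F=F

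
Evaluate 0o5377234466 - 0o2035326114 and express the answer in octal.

0o3341706352

Subtract column by column in base 8:
  6-4 → 2
  6-1 → 5
  4-1 → 3
  4-6 → 6 (borrow)
  3-2-1 → 0
  2-3 → 7 (borrow)
  7-5-1 → 1
  7-3 → 4
  3-0 → 3
  5-2 → 3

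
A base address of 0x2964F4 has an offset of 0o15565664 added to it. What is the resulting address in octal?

0o30050250

0x2964F4 = 0o12262364 in octal.
Add column by column in base 8, right to left:
  4+4 = 0 carry 1
  6+6+1 = 5 carry 1
  3+6+1 = 2 carry 1
  2+5+1 = 0 carry 1
  6+6+1 = 5 carry 1
  2+5+1 = 0 carry 1
  2+5+1 = 0 carry 1
  1+1+1 = 3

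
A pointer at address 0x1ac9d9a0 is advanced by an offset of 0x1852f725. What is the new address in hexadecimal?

0x331cd0c5

Add column by column in base 16, right to left:
  0+5 = 5
  a+2 = c
  9+7 = 0 carry 1
  d+f+1 = d carry 1
  9+2+1 = c
  c+5 = 1 carry 1
  a+8+1 = 3 carry 1
  1+1+1 = 3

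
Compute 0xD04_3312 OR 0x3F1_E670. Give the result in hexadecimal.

OR each hex digit independently (no carries):
  D|3=F, 0|F=F, 4|1=5, 3|E=F, 3|6=7, 1|7=7, 2|0=2

0xFF5F772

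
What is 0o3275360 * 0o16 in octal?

0o57134440

Multiply each base-8 digit by 14, carrying:
  0×14 = 0 → write 0
  6×14 = 84 → write 4 carry 10
  3×14+10 = 52 → write 4 carry 6
  5×14+6 = 76 → write 4 carry 9
  7×14+9 = 107 → write 3 carry 13
  2×14+13 = 41 → write 1 carry 5
  3×14+5 = 47 → write 7 carry 5
  remaining carry: 5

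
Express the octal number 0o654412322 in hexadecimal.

0x6b214d2

Each octal digit is 3 bits: 6=110 5=101 4=100 4=100 1=001 2=010 3=011 2=010 2=010.
Group the bits into nibbles: 0110 1011 0010 0001 0100 1101 0010 → 6b214d2.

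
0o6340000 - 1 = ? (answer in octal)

0o6337777

The trailing 4 digits are 0, so subtracting 1 borrows through: they become 7 and the next digit up decrements.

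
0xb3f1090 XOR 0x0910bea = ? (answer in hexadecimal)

0xbae1b7a

XOR each hex digit independently (no carries):
  b^0=b, 3^9=a, f^1=e, 1^0=1, 0^b=b, 9^e=7, 0^a=a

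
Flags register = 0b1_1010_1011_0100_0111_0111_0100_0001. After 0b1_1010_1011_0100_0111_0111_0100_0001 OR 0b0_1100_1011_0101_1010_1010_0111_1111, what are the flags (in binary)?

OR bit by bit (1 where either bit is 1):
  11010101101000111011101000001
| 01100101101011010101001111111
= 11110101101011111111101111111

0b11110101101011111111101111111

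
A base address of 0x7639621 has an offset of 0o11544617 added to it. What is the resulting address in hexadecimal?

0o11544617 = 0x26C98F in hexadecimal.
Add column by column in base 16, right to left:
  1+F = 0 carry 1
  2+8+1 = B
  6+9 = F
  9+C = 5 carry 1
  3+6+1 = A
  6+2 = 8
  7+0 = 7

0x78A5FB0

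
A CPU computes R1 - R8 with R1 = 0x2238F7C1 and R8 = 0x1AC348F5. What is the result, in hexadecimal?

0x775AECC

Subtract column by column in base 16:
  1-5 → C (borrow)
  C-F-1 → C (borrow)
  7-8-1 → E (borrow)
  F-4-1 → A
  8-3 → 5
  3-C → 7 (borrow)
  2-A-1 → 7 (borrow)
  2-1-1 → 0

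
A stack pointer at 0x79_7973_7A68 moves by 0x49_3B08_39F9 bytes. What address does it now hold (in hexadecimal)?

0xC2B47BB461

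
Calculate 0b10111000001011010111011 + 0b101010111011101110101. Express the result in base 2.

0b11100011000111000110000

Add column by column in base 2, right to left:
  1+1 = 0 carry 1
  1+0+1 = 0 carry 1
  0+1+1 = 0 carry 1
  1+0+1 = 0 carry 1
  1+1+1 = 1 carry 1
  1+1+1 = 1 carry 1
  0+1+1 = 0 carry 1
  1+0+1 = 0 carry 1
  0+1+1 = 0 carry 1
  1+1+1 = 1 carry 1
  1+1+1 = 1 carry 1
  0+0+1 = 1
  1+1 = 0 carry 1
  0+1+1 = 0 carry 1
  0+1+1 = 0 carry 1
  0+0+1 = 1
  0+1 = 1
  0+0 = 0
  1+1 = 0 carry 1
  1+0+1 = 0 carry 1
  1+1+1 = 1 carry 1
  0+0+1 = 1
  1+0 = 1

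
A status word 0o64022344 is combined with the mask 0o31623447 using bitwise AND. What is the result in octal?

0o20022044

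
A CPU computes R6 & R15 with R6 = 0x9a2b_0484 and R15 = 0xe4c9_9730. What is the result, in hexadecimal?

0x80090400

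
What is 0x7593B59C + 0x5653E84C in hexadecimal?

0xCBE79DE8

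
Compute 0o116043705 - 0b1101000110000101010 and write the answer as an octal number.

0b1101000110000101010 = 0o1506052 in octal.
Subtract column by column in base 8:
  5-2 → 3
  0-5 → 3 (borrow)
  7-0-1 → 6
  3-6 → 5 (borrow)
  4-0-1 → 3
  0-5 → 3 (borrow)
  6-1-1 → 4
  1-0 → 1
  1-0 → 1

0o114335633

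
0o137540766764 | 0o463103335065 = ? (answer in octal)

OR each oct digit independently (no carries):
  1|4=5, 3|6=7, 7|3=7, 5|1=5, 4|0=4, 0|3=3, 7|3=7, 6|3=7, 6|5=7, 7|0=7, 6|6=6, 4|5=5

0o577543777765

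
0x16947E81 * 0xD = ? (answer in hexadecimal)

0x1258A6C8D

Multiply each base-16 digit by 13, carrying:
  1×13 = 13 → write D
  8×13 = 104 → write 8 carry 6
  E×13+6 = 188 → write C carry 11
  7×13+11 = 102 → write 6 carry 6
  4×13+6 = 58 → write A carry 3
  9×13+3 = 120 → write 8 carry 7
  6×13+7 = 85 → write 5 carry 5
  1×13+5 = 18 → write 2 carry 1
  remaining carry: 1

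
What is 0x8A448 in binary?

0b10001010010001001000

Expand each hex digit to 4 bits: 8=1000 A=1010 4=0100 4=0100 8=1000.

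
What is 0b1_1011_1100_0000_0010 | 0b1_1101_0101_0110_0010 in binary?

0b11111110101100010

OR bit by bit (1 where either bit is 1):
  11011110000000010
| 11101010101100010
= 11111110101100010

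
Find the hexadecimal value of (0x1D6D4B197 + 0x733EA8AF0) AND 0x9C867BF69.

0x908273C01

Add column by column in base 16, right to left:
  7+0 = 7
  9+F = 8 carry 1
  1+A+1 = C
  B+8 = 3 carry 1
  4+A+1 = F
  D+E = B carry 1
  6+3+1 = A
  D+3 = 0 carry 1
  1+7+1 = 9
Sum = 0x90ABF3C87; now AND with 0x9C867BF69:
  9&9=9, 0&C=0, A&8=8, B&6=2, F&7=7, 3&B=3, C&F=C, 8&6=0, 7&9=1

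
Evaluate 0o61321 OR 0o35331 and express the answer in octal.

OR each oct digit independently (no carries):
  6|3=7, 1|5=5, 3|3=3, 2|3=3, 1|1=1

0o75331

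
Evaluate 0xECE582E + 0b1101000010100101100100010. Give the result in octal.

0o2033721520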